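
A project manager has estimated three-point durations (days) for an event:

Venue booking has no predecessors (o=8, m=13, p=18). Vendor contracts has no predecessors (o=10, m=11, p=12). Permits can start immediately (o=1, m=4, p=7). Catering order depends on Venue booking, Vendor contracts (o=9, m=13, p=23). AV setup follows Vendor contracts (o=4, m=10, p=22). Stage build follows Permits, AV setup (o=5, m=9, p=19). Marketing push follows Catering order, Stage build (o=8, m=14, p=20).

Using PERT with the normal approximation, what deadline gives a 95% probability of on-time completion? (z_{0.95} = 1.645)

te_Venue booking = (8 + 4·13 + 18)/6 = 78/6 = 13; σ²_Venue booking = ((18−8)/6)² = 2.778
te_Vendor contracts = (10 + 4·11 + 12)/6 = 66/6 = 11; σ²_Vendor contracts = ((12−10)/6)² = 0.111
te_Permits = (1 + 4·4 + 7)/6 = 24/6 = 4; σ²_Permits = ((7−1)/6)² = 1.000
te_Catering order = (9 + 4·13 + 23)/6 = 84/6 = 14; σ²_Catering order = ((23−9)/6)² = 5.444
te_AV setup = (4 + 4·10 + 22)/6 = 66/6 = 11; σ²_AV setup = ((22−4)/6)² = 9.000
te_Stage build = (5 + 4·9 + 19)/6 = 60/6 = 10; σ²_Stage build = ((19−5)/6)² = 5.444
te_Marketing push = (8 + 4·14 + 20)/6 = 84/6 = 14; σ²_Marketing push = ((20−8)/6)² = 4.000

Forward pass:
ES_Venue booking = 0; EF_Venue booking = 13
ES_Vendor contracts = 0; EF_Vendor contracts = 11
ES_Permits = 0; EF_Permits = 4
ES_Catering order = max(EF_Venue booking=13, EF_Vendor contracts=11) = 13; EF_Catering order = 13+14 = 27
ES_AV setup = 11; EF_AV setup = 11+11 = 22
ES_Stage build = max(EF_Permits=4, EF_AV setup=22) = 22; EF_Stage build = 22+10 = 32
ES_Marketing push = max(EF_Catering order=27, EF_Stage build=32) = 32; EF_Marketing push = 32+14 = 46
Expected project duration μ = 46 days. Critical path: Vendor contracts → AV setup → Stage build → Marketing push.

Variance along critical path = 0.111 + 9.000 + 5.444 + 4.000 = 18.556; σ = 4.308 days.
D = μ + z·σ = 46 + 1.645·4.308 = 53.1 days

53.1 days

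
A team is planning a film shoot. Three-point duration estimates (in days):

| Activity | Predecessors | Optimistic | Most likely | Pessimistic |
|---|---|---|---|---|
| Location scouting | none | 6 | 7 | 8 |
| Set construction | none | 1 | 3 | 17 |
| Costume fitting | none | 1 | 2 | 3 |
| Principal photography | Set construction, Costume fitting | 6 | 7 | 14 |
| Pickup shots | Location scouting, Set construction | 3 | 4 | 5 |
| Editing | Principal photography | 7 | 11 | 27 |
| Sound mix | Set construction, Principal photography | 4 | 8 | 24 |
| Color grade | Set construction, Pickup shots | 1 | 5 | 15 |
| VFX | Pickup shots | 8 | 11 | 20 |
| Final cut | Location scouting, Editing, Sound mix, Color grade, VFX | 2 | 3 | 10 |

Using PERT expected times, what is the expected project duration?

te_Location scouting = (6 + 4·7 + 8)/6 = 42/6 = 7
te_Set construction = (1 + 4·3 + 17)/6 = 30/6 = 5
te_Costume fitting = (1 + 4·2 + 3)/6 = 12/6 = 2
te_Principal photography = (6 + 4·7 + 14)/6 = 48/6 = 8
te_Pickup shots = (3 + 4·4 + 5)/6 = 24/6 = 4
te_Editing = (7 + 4·11 + 27)/6 = 78/6 = 13
te_Sound mix = (4 + 4·8 + 24)/6 = 60/6 = 10
te_Color grade = (1 + 4·5 + 15)/6 = 36/6 = 6
te_VFX = (8 + 4·11 + 20)/6 = 72/6 = 12
te_Final cut = (2 + 4·3 + 10)/6 = 24/6 = 4

Forward pass:
ES_Location scouting = 0; EF_Location scouting = 7
ES_Set construction = 0; EF_Set construction = 5
ES_Costume fitting = 0; EF_Costume fitting = 2
ES_Principal photography = max(EF_Set construction=5, EF_Costume fitting=2) = 5; EF_Principal photography = 5+8 = 13
ES_Pickup shots = max(EF_Location scouting=7, EF_Set construction=5) = 7; EF_Pickup shots = 7+4 = 11
ES_Editing = 13; EF_Editing = 13+13 = 26
ES_Sound mix = max(EF_Set construction=5, EF_Principal photography=13) = 13; EF_Sound mix = 13+10 = 23
ES_Color grade = max(EF_Set construction=5, EF_Pickup shots=11) = 11; EF_Color grade = 11+6 = 17
ES_VFX = 11; EF_VFX = 11+12 = 23
ES_Final cut = max(EF_Location scouting=7, EF_Editing=26, EF_Sound mix=23, EF_Color grade=17, EF_VFX=23) = 26; EF_Final cut = 26+4 = 30
Expected project duration μ = 30 days. Critical path: Set construction → Principal photography → Editing → Final cut.

30 days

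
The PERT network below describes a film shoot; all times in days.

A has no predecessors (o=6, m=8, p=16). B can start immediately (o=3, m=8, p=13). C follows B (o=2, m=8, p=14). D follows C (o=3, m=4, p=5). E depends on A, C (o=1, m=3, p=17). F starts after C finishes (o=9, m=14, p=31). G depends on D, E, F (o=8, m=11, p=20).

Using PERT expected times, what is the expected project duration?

44 days

te_A = (6 + 4·8 + 16)/6 = 54/6 = 9
te_B = (3 + 4·8 + 13)/6 = 48/6 = 8
te_C = (2 + 4·8 + 14)/6 = 48/6 = 8
te_D = (3 + 4·4 + 5)/6 = 24/6 = 4
te_E = (1 + 4·3 + 17)/6 = 30/6 = 5
te_F = (9 + 4·14 + 31)/6 = 96/6 = 16
te_G = (8 + 4·11 + 20)/6 = 72/6 = 12

Forward pass:
ES_A = 0; EF_A = 9
ES_B = 0; EF_B = 8
ES_C = 8; EF_C = 8+8 = 16
ES_D = 16; EF_D = 16+4 = 20
ES_E = max(EF_A=9, EF_C=16) = 16; EF_E = 16+5 = 21
ES_F = 16; EF_F = 16+16 = 32
ES_G = max(EF_D=20, EF_E=21, EF_F=32) = 32; EF_G = 32+12 = 44
Expected project duration μ = 44 days. Critical path: B → C → F → G.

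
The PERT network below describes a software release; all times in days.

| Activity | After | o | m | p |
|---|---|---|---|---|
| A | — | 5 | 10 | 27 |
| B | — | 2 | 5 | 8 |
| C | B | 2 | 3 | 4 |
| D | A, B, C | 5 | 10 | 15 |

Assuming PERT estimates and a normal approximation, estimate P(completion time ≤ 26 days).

0.840

te_A = (5 + 4·10 + 27)/6 = 72/6 = 12; σ²_A = ((27−5)/6)² = 13.444
te_B = (2 + 4·5 + 8)/6 = 30/6 = 5; σ²_B = ((8−2)/6)² = 1.000
te_C = (2 + 4·3 + 4)/6 = 18/6 = 3; σ²_C = ((4−2)/6)² = 0.111
te_D = (5 + 4·10 + 15)/6 = 60/6 = 10; σ²_D = ((15−5)/6)² = 2.778

Forward pass:
ES_A = 0; EF_A = 12
ES_B = 0; EF_B = 5
ES_C = 5; EF_C = 5+3 = 8
ES_D = max(EF_A=12, EF_B=5, EF_C=8) = 12; EF_D = 12+10 = 22
Expected project duration μ = 22 days. Critical path: A → D.

Variance along critical path = 13.444 + 2.778 = 16.222; σ = √16.222 = 4.028 days.
Z = (26 − 22) / 4.028 = 0.993
P(T ≤ 26) = Φ(0.993) ≈ 0.840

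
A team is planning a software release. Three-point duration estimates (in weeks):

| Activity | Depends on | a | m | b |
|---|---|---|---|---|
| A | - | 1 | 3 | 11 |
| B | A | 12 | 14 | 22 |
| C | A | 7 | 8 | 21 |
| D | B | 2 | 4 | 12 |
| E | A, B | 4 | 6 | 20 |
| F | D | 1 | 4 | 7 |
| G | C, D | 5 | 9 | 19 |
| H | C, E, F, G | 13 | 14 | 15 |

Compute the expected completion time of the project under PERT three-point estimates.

te_A = (1 + 4·3 + 11)/6 = 24/6 = 4
te_B = (12 + 4·14 + 22)/6 = 90/6 = 15
te_C = (7 + 4·8 + 21)/6 = 60/6 = 10
te_D = (2 + 4·4 + 12)/6 = 30/6 = 5
te_E = (4 + 4·6 + 20)/6 = 48/6 = 8
te_F = (1 + 4·4 + 7)/6 = 24/6 = 4
te_G = (5 + 4·9 + 19)/6 = 60/6 = 10
te_H = (13 + 4·14 + 15)/6 = 84/6 = 14

Forward pass:
ES_A = 0; EF_A = 4
ES_B = 4; EF_B = 4+15 = 19
ES_C = 4; EF_C = 4+10 = 14
ES_D = 19; EF_D = 19+5 = 24
ES_E = max(EF_A=4, EF_B=19) = 19; EF_E = 19+8 = 27
ES_F = 24; EF_F = 24+4 = 28
ES_G = max(EF_C=14, EF_D=24) = 24; EF_G = 24+10 = 34
ES_H = max(EF_C=14, EF_E=27, EF_F=28, EF_G=34) = 34; EF_H = 34+14 = 48
Expected project duration μ = 48 weeks. Critical path: A → B → D → G → H.

48 weeks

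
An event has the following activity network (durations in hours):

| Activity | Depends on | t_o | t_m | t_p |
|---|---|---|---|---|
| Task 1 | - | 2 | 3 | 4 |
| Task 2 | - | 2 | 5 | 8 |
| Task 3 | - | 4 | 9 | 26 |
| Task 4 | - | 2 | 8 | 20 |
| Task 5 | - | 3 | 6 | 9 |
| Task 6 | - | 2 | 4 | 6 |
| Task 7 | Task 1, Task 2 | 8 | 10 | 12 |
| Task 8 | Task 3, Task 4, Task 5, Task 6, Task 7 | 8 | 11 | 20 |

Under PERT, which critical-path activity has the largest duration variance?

Task 8

te_Task 1 = (2 + 4·3 + 4)/6 = 18/6 = 3; σ²_Task 1 = ((4−2)/6)² = 0.111
te_Task 2 = (2 + 4·5 + 8)/6 = 30/6 = 5; σ²_Task 2 = ((8−2)/6)² = 1.000
te_Task 3 = (4 + 4·9 + 26)/6 = 66/6 = 11; σ²_Task 3 = ((26−4)/6)² = 13.444
te_Task 4 = (2 + 4·8 + 20)/6 = 54/6 = 9; σ²_Task 4 = ((20−2)/6)² = 9.000
te_Task 5 = (3 + 4·6 + 9)/6 = 36/6 = 6; σ²_Task 5 = ((9−3)/6)² = 1.000
te_Task 6 = (2 + 4·4 + 6)/6 = 24/6 = 4; σ²_Task 6 = ((6−2)/6)² = 0.444
te_Task 7 = (8 + 4·10 + 12)/6 = 60/6 = 10; σ²_Task 7 = ((12−8)/6)² = 0.444
te_Task 8 = (8 + 4·11 + 20)/6 = 72/6 = 12; σ²_Task 8 = ((20−8)/6)² = 4.000

Forward pass:
ES_Task 1 = 0; EF_Task 1 = 3
ES_Task 2 = 0; EF_Task 2 = 5
ES_Task 3 = 0; EF_Task 3 = 11
ES_Task 4 = 0; EF_Task 4 = 9
ES_Task 5 = 0; EF_Task 5 = 6
ES_Task 6 = 0; EF_Task 6 = 4
ES_Task 7 = max(EF_Task 1=3, EF_Task 2=5) = 5; EF_Task 7 = 5+10 = 15
ES_Task 8 = max(EF_Task 3=11, EF_Task 4=9, EF_Task 5=6, EF_Task 6=4, EF_Task 7=15) = 15; EF_Task 8 = 15+12 = 27
Expected project duration μ = 27 hours. Critical path: Task 2 → Task 7 → Task 8.

Variances on critical path: σ²_Task 2=1.000, σ²_Task 7=0.444, σ²_Task 8=4.000.
Largest is σ²_Task 8 = 4.000.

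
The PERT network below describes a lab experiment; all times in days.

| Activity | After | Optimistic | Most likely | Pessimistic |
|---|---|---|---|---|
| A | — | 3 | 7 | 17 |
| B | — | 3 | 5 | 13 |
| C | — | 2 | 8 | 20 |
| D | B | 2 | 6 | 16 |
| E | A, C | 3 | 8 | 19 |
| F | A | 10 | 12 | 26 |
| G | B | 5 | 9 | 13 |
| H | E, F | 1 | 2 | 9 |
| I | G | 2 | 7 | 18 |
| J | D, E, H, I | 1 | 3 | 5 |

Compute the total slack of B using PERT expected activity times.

2 days

te_A = (3 + 4·7 + 17)/6 = 48/6 = 8
te_B = (3 + 4·5 + 13)/6 = 36/6 = 6
te_C = (2 + 4·8 + 20)/6 = 54/6 = 9
te_D = (2 + 4·6 + 16)/6 = 42/6 = 7
te_E = (3 + 4·8 + 19)/6 = 54/6 = 9
te_F = (10 + 4·12 + 26)/6 = 84/6 = 14
te_G = (5 + 4·9 + 13)/6 = 54/6 = 9
te_H = (1 + 4·2 + 9)/6 = 18/6 = 3
te_I = (2 + 4·7 + 18)/6 = 48/6 = 8
te_J = (1 + 4·3 + 5)/6 = 18/6 = 3

Forward pass:
ES_A = 0; EF_A = 8
ES_B = 0; EF_B = 6
ES_C = 0; EF_C = 9
ES_D = 6; EF_D = 6+7 = 13
ES_E = max(EF_A=8, EF_C=9) = 9; EF_E = 9+9 = 18
ES_F = 8; EF_F = 8+14 = 22
ES_G = 6; EF_G = 6+9 = 15
ES_H = max(EF_E=18, EF_F=22) = 22; EF_H = 22+3 = 25
ES_I = 15; EF_I = 15+8 = 23
ES_J = max(EF_D=13, EF_E=18, EF_H=25, EF_I=23) = 25; EF_J = 25+3 = 28
Expected project duration μ = 28 days. Critical path: A → F → H → J.

Backward pass:
LF_J = 28; LS_J = 28−3 = 25
LF_I = LS_J = 25; LS_I = 25−8 = 17
LF_H = LS_J = 25; LS_H = 25−3 = 22
LF_G = LS_I = 17; LS_G = 17−9 = 8
LF_F = LS_H = 22; LS_F = 22−14 = 8
LF_E = min(LS_H=22, LS_J=25) = 22; LS_E = 22−9 = 13
LF_D = LS_J = 25; LS_D = 25−7 = 18
LF_C = LS_E = 13; LS_C = 13−9 = 4
LF_B = min(LS_D=18, LS_G=8) = 8; LS_B = 8−6 = 2
LF_A = min(LS_E=13, LS_F=8) = 8; LS_A = 8−8 = 0
Slack_B = LS_B − ES_B = 2 − 0 = 2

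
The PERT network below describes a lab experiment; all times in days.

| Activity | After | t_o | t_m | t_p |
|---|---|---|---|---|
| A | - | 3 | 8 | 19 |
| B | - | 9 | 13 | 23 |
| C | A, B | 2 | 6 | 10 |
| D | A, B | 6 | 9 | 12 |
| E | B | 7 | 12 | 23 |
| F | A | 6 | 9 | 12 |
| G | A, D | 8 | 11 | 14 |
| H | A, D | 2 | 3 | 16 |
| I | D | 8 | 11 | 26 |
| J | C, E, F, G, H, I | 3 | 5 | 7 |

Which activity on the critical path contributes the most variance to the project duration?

te_A = (3 + 4·8 + 19)/6 = 54/6 = 9; σ²_A = ((19−3)/6)² = 7.111
te_B = (9 + 4·13 + 23)/6 = 84/6 = 14; σ²_B = ((23−9)/6)² = 5.444
te_C = (2 + 4·6 + 10)/6 = 36/6 = 6; σ²_C = ((10−2)/6)² = 1.778
te_D = (6 + 4·9 + 12)/6 = 54/6 = 9; σ²_D = ((12−6)/6)² = 1.000
te_E = (7 + 4·12 + 23)/6 = 78/6 = 13; σ²_E = ((23−7)/6)² = 7.111
te_F = (6 + 4·9 + 12)/6 = 54/6 = 9; σ²_F = ((12−6)/6)² = 1.000
te_G = (8 + 4·11 + 14)/6 = 66/6 = 11; σ²_G = ((14−8)/6)² = 1.000
te_H = (2 + 4·3 + 16)/6 = 30/6 = 5; σ²_H = ((16−2)/6)² = 5.444
te_I = (8 + 4·11 + 26)/6 = 78/6 = 13; σ²_I = ((26−8)/6)² = 9.000
te_J = (3 + 4·5 + 7)/6 = 30/6 = 5; σ²_J = ((7−3)/6)² = 0.444

Forward pass:
ES_A = 0; EF_A = 9
ES_B = 0; EF_B = 14
ES_C = max(EF_A=9, EF_B=14) = 14; EF_C = 14+6 = 20
ES_D = max(EF_A=9, EF_B=14) = 14; EF_D = 14+9 = 23
ES_E = 14; EF_E = 14+13 = 27
ES_F = 9; EF_F = 9+9 = 18
ES_G = max(EF_A=9, EF_D=23) = 23; EF_G = 23+11 = 34
ES_H = max(EF_A=9, EF_D=23) = 23; EF_H = 23+5 = 28
ES_I = 23; EF_I = 23+13 = 36
ES_J = max(EF_C=20, EF_E=27, EF_F=18, EF_G=34, EF_H=28, EF_I=36) = 36; EF_J = 36+5 = 41
Expected project duration μ = 41 days. Critical path: B → D → I → J.

Variances on critical path: σ²_B=5.444, σ²_D=1.000, σ²_I=9.000, σ²_J=0.444.
Largest is σ²_I = 9.000.

I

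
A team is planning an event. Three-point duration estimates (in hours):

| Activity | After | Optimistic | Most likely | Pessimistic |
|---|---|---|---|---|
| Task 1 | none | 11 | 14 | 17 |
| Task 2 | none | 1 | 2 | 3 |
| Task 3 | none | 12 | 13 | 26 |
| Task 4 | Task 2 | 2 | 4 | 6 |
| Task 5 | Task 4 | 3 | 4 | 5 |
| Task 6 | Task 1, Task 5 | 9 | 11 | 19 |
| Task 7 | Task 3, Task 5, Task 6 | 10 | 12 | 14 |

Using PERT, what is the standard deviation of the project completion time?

2.05 hours

te_Task 1 = (11 + 4·14 + 17)/6 = 84/6 = 14; σ²_Task 1 = ((17−11)/6)² = 1.000
te_Task 2 = (1 + 4·2 + 3)/6 = 12/6 = 2; σ²_Task 2 = ((3−1)/6)² = 0.111
te_Task 3 = (12 + 4·13 + 26)/6 = 90/6 = 15; σ²_Task 3 = ((26−12)/6)² = 5.444
te_Task 4 = (2 + 4·4 + 6)/6 = 24/6 = 4; σ²_Task 4 = ((6−2)/6)² = 0.444
te_Task 5 = (3 + 4·4 + 5)/6 = 24/6 = 4; σ²_Task 5 = ((5−3)/6)² = 0.111
te_Task 6 = (9 + 4·11 + 19)/6 = 72/6 = 12; σ²_Task 6 = ((19−9)/6)² = 2.778
te_Task 7 = (10 + 4·12 + 14)/6 = 72/6 = 12; σ²_Task 7 = ((14−10)/6)² = 0.444

Forward pass:
ES_Task 1 = 0; EF_Task 1 = 14
ES_Task 2 = 0; EF_Task 2 = 2
ES_Task 3 = 0; EF_Task 3 = 15
ES_Task 4 = 2; EF_Task 4 = 2+4 = 6
ES_Task 5 = 6; EF_Task 5 = 6+4 = 10
ES_Task 6 = max(EF_Task 1=14, EF_Task 5=10) = 14; EF_Task 6 = 14+12 = 26
ES_Task 7 = max(EF_Task 3=15, EF_Task 5=10, EF_Task 6=26) = 26; EF_Task 7 = 26+12 = 38
Expected project duration μ = 38 hours. Critical path: Task 1 → Task 6 → Task 7.

Variance along critical path = 1.000 + 2.778 + 0.444 = 4.222
σ = √4.222 = 2.055 hours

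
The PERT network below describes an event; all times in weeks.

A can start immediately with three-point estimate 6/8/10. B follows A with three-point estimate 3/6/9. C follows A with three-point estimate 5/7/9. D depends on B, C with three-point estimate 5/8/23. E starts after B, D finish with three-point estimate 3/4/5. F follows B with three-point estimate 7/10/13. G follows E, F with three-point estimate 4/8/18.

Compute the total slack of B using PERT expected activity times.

te_A = (6 + 4·8 + 10)/6 = 48/6 = 8
te_B = (3 + 4·6 + 9)/6 = 36/6 = 6
te_C = (5 + 4·7 + 9)/6 = 42/6 = 7
te_D = (5 + 4·8 + 23)/6 = 60/6 = 10
te_E = (3 + 4·4 + 5)/6 = 24/6 = 4
te_F = (7 + 4·10 + 13)/6 = 60/6 = 10
te_G = (4 + 4·8 + 18)/6 = 54/6 = 9

Forward pass:
ES_A = 0; EF_A = 8
ES_B = 8; EF_B = 8+6 = 14
ES_C = 8; EF_C = 8+7 = 15
ES_D = max(EF_B=14, EF_C=15) = 15; EF_D = 15+10 = 25
ES_E = max(EF_B=14, EF_D=25) = 25; EF_E = 25+4 = 29
ES_F = 14; EF_F = 14+10 = 24
ES_G = max(EF_E=29, EF_F=24) = 29; EF_G = 29+9 = 38
Expected project duration μ = 38 weeks. Critical path: A → C → D → E → G.

Backward pass:
LF_G = 38; LS_G = 38−9 = 29
LF_F = LS_G = 29; LS_F = 29−10 = 19
LF_E = LS_G = 29; LS_E = 29−4 = 25
LF_D = LS_E = 25; LS_D = 25−10 = 15
LF_C = LS_D = 15; LS_C = 15−7 = 8
LF_B = min(LS_D=15, LS_E=25, LS_F=19) = 15; LS_B = 15−6 = 9
LF_A = min(LS_B=9, LS_C=8) = 8; LS_A = 8−8 = 0
Slack_B = LS_B − ES_B = 9 − 8 = 1

1 weeks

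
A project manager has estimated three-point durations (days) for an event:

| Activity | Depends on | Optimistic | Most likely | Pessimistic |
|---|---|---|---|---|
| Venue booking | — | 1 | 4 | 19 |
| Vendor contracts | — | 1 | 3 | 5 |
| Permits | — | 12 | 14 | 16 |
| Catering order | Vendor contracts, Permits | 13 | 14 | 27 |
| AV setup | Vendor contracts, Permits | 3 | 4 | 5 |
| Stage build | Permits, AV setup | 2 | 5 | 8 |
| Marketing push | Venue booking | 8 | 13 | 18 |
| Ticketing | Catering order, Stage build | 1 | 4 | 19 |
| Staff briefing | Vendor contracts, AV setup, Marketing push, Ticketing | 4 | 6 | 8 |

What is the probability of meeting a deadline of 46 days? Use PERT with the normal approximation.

te_Venue booking = (1 + 4·4 + 19)/6 = 36/6 = 6; σ²_Venue booking = ((19−1)/6)² = 9.000
te_Vendor contracts = (1 + 4·3 + 5)/6 = 18/6 = 3; σ²_Vendor contracts = ((5−1)/6)² = 0.444
te_Permits = (12 + 4·14 + 16)/6 = 84/6 = 14; σ²_Permits = ((16−12)/6)² = 0.444
te_Catering order = (13 + 4·14 + 27)/6 = 96/6 = 16; σ²_Catering order = ((27−13)/6)² = 5.444
te_AV setup = (3 + 4·4 + 5)/6 = 24/6 = 4; σ²_AV setup = ((5−3)/6)² = 0.111
te_Stage build = (2 + 4·5 + 8)/6 = 30/6 = 5; σ²_Stage build = ((8−2)/6)² = 1.000
te_Marketing push = (8 + 4·13 + 18)/6 = 78/6 = 13; σ²_Marketing push = ((18−8)/6)² = 2.778
te_Ticketing = (1 + 4·4 + 19)/6 = 36/6 = 6; σ²_Ticketing = ((19−1)/6)² = 9.000
te_Staff briefing = (4 + 4·6 + 8)/6 = 36/6 = 6; σ²_Staff briefing = ((8−4)/6)² = 0.444

Forward pass:
ES_Venue booking = 0; EF_Venue booking = 6
ES_Vendor contracts = 0; EF_Vendor contracts = 3
ES_Permits = 0; EF_Permits = 14
ES_Catering order = max(EF_Vendor contracts=3, EF_Permits=14) = 14; EF_Catering order = 14+16 = 30
ES_AV setup = max(EF_Vendor contracts=3, EF_Permits=14) = 14; EF_AV setup = 14+4 = 18
ES_Stage build = max(EF_Permits=14, EF_AV setup=18) = 18; EF_Stage build = 18+5 = 23
ES_Marketing push = 6; EF_Marketing push = 6+13 = 19
ES_Ticketing = max(EF_Catering order=30, EF_Stage build=23) = 30; EF_Ticketing = 30+6 = 36
ES_Staff briefing = max(EF_Vendor contracts=3, EF_AV setup=18, EF_Marketing push=19, EF_Ticketing=36) = 36; EF_Staff briefing = 36+6 = 42
Expected project duration μ = 42 days. Critical path: Permits → Catering order → Ticketing → Staff briefing.

Variance along critical path = 0.444 + 5.444 + 9.000 + 0.444 = 15.333; σ = √15.333 = 3.916 days.
Z = (46 − 42) / 3.916 = 1.022
P(T ≤ 46) = Φ(1.022) ≈ 0.846

0.846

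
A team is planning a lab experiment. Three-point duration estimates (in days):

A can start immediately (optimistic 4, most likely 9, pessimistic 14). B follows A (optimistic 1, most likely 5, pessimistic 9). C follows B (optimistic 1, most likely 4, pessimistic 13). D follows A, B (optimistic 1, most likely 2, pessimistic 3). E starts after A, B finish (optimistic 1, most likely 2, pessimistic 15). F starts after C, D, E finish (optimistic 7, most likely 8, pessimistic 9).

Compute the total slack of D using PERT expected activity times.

3 days

te_A = (4 + 4·9 + 14)/6 = 54/6 = 9
te_B = (1 + 4·5 + 9)/6 = 30/6 = 5
te_C = (1 + 4·4 + 13)/6 = 30/6 = 5
te_D = (1 + 4·2 + 3)/6 = 12/6 = 2
te_E = (1 + 4·2 + 15)/6 = 24/6 = 4
te_F = (7 + 4·8 + 9)/6 = 48/6 = 8

Forward pass:
ES_A = 0; EF_A = 9
ES_B = 9; EF_B = 9+5 = 14
ES_C = 14; EF_C = 14+5 = 19
ES_D = max(EF_A=9, EF_B=14) = 14; EF_D = 14+2 = 16
ES_E = max(EF_A=9, EF_B=14) = 14; EF_E = 14+4 = 18
ES_F = max(EF_C=19, EF_D=16, EF_E=18) = 19; EF_F = 19+8 = 27
Expected project duration μ = 27 days. Critical path: A → B → C → F.

Backward pass:
LF_F = 27; LS_F = 27−8 = 19
LF_E = LS_F = 19; LS_E = 19−4 = 15
LF_D = LS_F = 19; LS_D = 19−2 = 17
LF_C = LS_F = 19; LS_C = 19−5 = 14
LF_B = min(LS_C=14, LS_D=17, LS_E=15) = 14; LS_B = 14−5 = 9
LF_A = min(LS_B=9, LS_D=17, LS_E=15) = 9; LS_A = 9−9 = 0
Slack_D = LS_D − ES_D = 17 − 14 = 3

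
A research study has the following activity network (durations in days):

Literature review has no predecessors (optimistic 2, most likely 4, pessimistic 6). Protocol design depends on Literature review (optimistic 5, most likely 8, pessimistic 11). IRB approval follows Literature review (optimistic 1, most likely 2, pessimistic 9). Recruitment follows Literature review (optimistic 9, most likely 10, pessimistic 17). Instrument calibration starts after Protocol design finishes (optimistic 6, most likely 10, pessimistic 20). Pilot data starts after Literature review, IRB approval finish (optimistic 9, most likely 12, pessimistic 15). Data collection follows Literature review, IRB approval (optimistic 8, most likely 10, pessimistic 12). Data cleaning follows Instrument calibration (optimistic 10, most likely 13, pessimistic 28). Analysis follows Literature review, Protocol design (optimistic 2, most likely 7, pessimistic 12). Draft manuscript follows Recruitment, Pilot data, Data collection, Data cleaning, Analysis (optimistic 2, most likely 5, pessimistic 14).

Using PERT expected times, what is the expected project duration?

44 days

te_Literature review = (2 + 4·4 + 6)/6 = 24/6 = 4
te_Protocol design = (5 + 4·8 + 11)/6 = 48/6 = 8
te_IRB approval = (1 + 4·2 + 9)/6 = 18/6 = 3
te_Recruitment = (9 + 4·10 + 17)/6 = 66/6 = 11
te_Instrument calibration = (6 + 4·10 + 20)/6 = 66/6 = 11
te_Pilot data = (9 + 4·12 + 15)/6 = 72/6 = 12
te_Data collection = (8 + 4·10 + 12)/6 = 60/6 = 10
te_Data cleaning = (10 + 4·13 + 28)/6 = 90/6 = 15
te_Analysis = (2 + 4·7 + 12)/6 = 42/6 = 7
te_Draft manuscript = (2 + 4·5 + 14)/6 = 36/6 = 6

Forward pass:
ES_Literature review = 0; EF_Literature review = 4
ES_Protocol design = 4; EF_Protocol design = 4+8 = 12
ES_IRB approval = 4; EF_IRB approval = 4+3 = 7
ES_Recruitment = 4; EF_Recruitment = 4+11 = 15
ES_Instrument calibration = 12; EF_Instrument calibration = 12+11 = 23
ES_Pilot data = max(EF_Literature review=4, EF_IRB approval=7) = 7; EF_Pilot data = 7+12 = 19
ES_Data collection = max(EF_Literature review=4, EF_IRB approval=7) = 7; EF_Data collection = 7+10 = 17
ES_Data cleaning = 23; EF_Data cleaning = 23+15 = 38
ES_Analysis = max(EF_Literature review=4, EF_Protocol design=12) = 12; EF_Analysis = 12+7 = 19
ES_Draft manuscript = max(EF_Recruitment=15, EF_Pilot data=19, EF_Data collection=17, EF_Data cleaning=38, EF_Analysis=19) = 38; EF_Draft manuscript = 38+6 = 44
Expected project duration μ = 44 days. Critical path: Literature review → Protocol design → Instrument calibration → Data cleaning → Draft manuscript.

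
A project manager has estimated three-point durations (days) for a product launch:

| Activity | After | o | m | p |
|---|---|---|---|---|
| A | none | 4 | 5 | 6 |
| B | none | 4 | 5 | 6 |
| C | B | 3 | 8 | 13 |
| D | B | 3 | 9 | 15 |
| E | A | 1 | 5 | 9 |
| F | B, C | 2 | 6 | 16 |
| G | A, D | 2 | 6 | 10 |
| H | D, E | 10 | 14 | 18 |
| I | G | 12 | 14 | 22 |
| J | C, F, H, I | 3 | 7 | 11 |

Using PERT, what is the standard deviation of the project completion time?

3.23 days

te_A = (4 + 4·5 + 6)/6 = 30/6 = 5; σ²_A = ((6−4)/6)² = 0.111
te_B = (4 + 4·5 + 6)/6 = 30/6 = 5; σ²_B = ((6−4)/6)² = 0.111
te_C = (3 + 4·8 + 13)/6 = 48/6 = 8; σ²_C = ((13−3)/6)² = 2.778
te_D = (3 + 4·9 + 15)/6 = 54/6 = 9; σ²_D = ((15−3)/6)² = 4.000
te_E = (1 + 4·5 + 9)/6 = 30/6 = 5; σ²_E = ((9−1)/6)² = 1.778
te_F = (2 + 4·6 + 16)/6 = 42/6 = 7; σ²_F = ((16−2)/6)² = 5.444
te_G = (2 + 4·6 + 10)/6 = 36/6 = 6; σ²_G = ((10−2)/6)² = 1.778
te_H = (10 + 4·14 + 18)/6 = 84/6 = 14; σ²_H = ((18−10)/6)² = 1.778
te_I = (12 + 4·14 + 22)/6 = 90/6 = 15; σ²_I = ((22−12)/6)² = 2.778
te_J = (3 + 4·7 + 11)/6 = 42/6 = 7; σ²_J = ((11−3)/6)² = 1.778

Forward pass:
ES_A = 0; EF_A = 5
ES_B = 0; EF_B = 5
ES_C = 5; EF_C = 5+8 = 13
ES_D = 5; EF_D = 5+9 = 14
ES_E = 5; EF_E = 5+5 = 10
ES_F = max(EF_B=5, EF_C=13) = 13; EF_F = 13+7 = 20
ES_G = max(EF_A=5, EF_D=14) = 14; EF_G = 14+6 = 20
ES_H = max(EF_D=14, EF_E=10) = 14; EF_H = 14+14 = 28
ES_I = 20; EF_I = 20+15 = 35
ES_J = max(EF_C=13, EF_F=20, EF_H=28, EF_I=35) = 35; EF_J = 35+7 = 42
Expected project duration μ = 42 days. Critical path: B → D → G → I → J.

Variance along critical path = 0.111 + 4.000 + 1.778 + 2.778 + 1.778 = 10.444
σ = √10.444 = 3.232 days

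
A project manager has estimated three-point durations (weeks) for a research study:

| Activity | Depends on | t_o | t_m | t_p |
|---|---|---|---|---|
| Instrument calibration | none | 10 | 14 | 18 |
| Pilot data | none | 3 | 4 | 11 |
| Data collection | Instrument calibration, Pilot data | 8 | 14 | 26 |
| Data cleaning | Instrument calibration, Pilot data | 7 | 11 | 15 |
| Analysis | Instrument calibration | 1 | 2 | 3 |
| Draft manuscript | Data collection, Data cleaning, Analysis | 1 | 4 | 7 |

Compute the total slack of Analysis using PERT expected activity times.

13 weeks

te_Instrument calibration = (10 + 4·14 + 18)/6 = 84/6 = 14
te_Pilot data = (3 + 4·4 + 11)/6 = 30/6 = 5
te_Data collection = (8 + 4·14 + 26)/6 = 90/6 = 15
te_Data cleaning = (7 + 4·11 + 15)/6 = 66/6 = 11
te_Analysis = (1 + 4·2 + 3)/6 = 12/6 = 2
te_Draft manuscript = (1 + 4·4 + 7)/6 = 24/6 = 4

Forward pass:
ES_Instrument calibration = 0; EF_Instrument calibration = 14
ES_Pilot data = 0; EF_Pilot data = 5
ES_Data collection = max(EF_Instrument calibration=14, EF_Pilot data=5) = 14; EF_Data collection = 14+15 = 29
ES_Data cleaning = max(EF_Instrument calibration=14, EF_Pilot data=5) = 14; EF_Data cleaning = 14+11 = 25
ES_Analysis = 14; EF_Analysis = 14+2 = 16
ES_Draft manuscript = max(EF_Data collection=29, EF_Data cleaning=25, EF_Analysis=16) = 29; EF_Draft manuscript = 29+4 = 33
Expected project duration μ = 33 weeks. Critical path: Instrument calibration → Data collection → Draft manuscript.

Backward pass:
LF_Draft manuscript = 33; LS_Draft manuscript = 33−4 = 29
LF_Analysis = LS_Draft manuscript = 29; LS_Analysis = 29−2 = 27
LF_Data cleaning = LS_Draft manuscript = 29; LS_Data cleaning = 29−11 = 18
LF_Data collection = LS_Draft manuscript = 29; LS_Data collection = 29−15 = 14
LF_Pilot data = min(LS_Data collection=14, LS_Data cleaning=18) = 14; LS_Pilot data = 14−5 = 9
LF_Instrument calibration = min(LS_Data collection=14, LS_Data cleaning=18, LS_Analysis=27) = 14; LS_Instrument calibration = 14−14 = 0
Slack_Analysis = LS_Analysis − ES_Analysis = 27 − 14 = 13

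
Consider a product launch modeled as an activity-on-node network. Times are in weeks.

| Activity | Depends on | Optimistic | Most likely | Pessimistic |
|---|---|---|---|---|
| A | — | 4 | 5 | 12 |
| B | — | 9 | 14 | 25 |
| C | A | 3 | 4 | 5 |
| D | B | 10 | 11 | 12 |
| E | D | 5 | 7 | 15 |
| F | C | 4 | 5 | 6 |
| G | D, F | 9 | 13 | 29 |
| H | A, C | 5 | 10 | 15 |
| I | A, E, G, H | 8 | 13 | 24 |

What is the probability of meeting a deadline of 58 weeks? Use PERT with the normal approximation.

0.724

te_A = (4 + 4·5 + 12)/6 = 36/6 = 6; σ²_A = ((12−4)/6)² = 1.778
te_B = (9 + 4·14 + 25)/6 = 90/6 = 15; σ²_B = ((25−9)/6)² = 7.111
te_C = (3 + 4·4 + 5)/6 = 24/6 = 4; σ²_C = ((5−3)/6)² = 0.111
te_D = (10 + 4·11 + 12)/6 = 66/6 = 11; σ²_D = ((12−10)/6)² = 0.111
te_E = (5 + 4·7 + 15)/6 = 48/6 = 8; σ²_E = ((15−5)/6)² = 2.778
te_F = (4 + 4·5 + 6)/6 = 30/6 = 5; σ²_F = ((6−4)/6)² = 0.111
te_G = (9 + 4·13 + 29)/6 = 90/6 = 15; σ²_G = ((29−9)/6)² = 11.111
te_H = (5 + 4·10 + 15)/6 = 60/6 = 10; σ²_H = ((15−5)/6)² = 2.778
te_I = (8 + 4·13 + 24)/6 = 84/6 = 14; σ²_I = ((24−8)/6)² = 7.111

Forward pass:
ES_A = 0; EF_A = 6
ES_B = 0; EF_B = 15
ES_C = 6; EF_C = 6+4 = 10
ES_D = 15; EF_D = 15+11 = 26
ES_E = 26; EF_E = 26+8 = 34
ES_F = 10; EF_F = 10+5 = 15
ES_G = max(EF_D=26, EF_F=15) = 26; EF_G = 26+15 = 41
ES_H = max(EF_A=6, EF_C=10) = 10; EF_H = 10+10 = 20
ES_I = max(EF_A=6, EF_E=34, EF_G=41, EF_H=20) = 41; EF_I = 41+14 = 55
Expected project duration μ = 55 weeks. Critical path: B → D → G → I.

Variance along critical path = 7.111 + 0.111 + 11.111 + 7.111 = 25.444; σ = √25.444 = 5.044 weeks.
Z = (58 − 55) / 5.044 = 0.595
P(T ≤ 58) = Φ(0.595) ≈ 0.724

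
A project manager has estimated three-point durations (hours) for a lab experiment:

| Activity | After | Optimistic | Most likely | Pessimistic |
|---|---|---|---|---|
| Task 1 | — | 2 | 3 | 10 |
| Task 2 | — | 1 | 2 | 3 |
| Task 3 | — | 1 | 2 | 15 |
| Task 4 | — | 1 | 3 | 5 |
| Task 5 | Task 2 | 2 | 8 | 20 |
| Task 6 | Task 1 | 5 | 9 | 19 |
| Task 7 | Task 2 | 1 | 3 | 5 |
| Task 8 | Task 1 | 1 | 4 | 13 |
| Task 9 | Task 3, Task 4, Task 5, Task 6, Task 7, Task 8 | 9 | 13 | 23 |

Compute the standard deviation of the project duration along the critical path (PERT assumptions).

3.56 hours

te_Task 1 = (2 + 4·3 + 10)/6 = 24/6 = 4; σ²_Task 1 = ((10−2)/6)² = 1.778
te_Task 2 = (1 + 4·2 + 3)/6 = 12/6 = 2; σ²_Task 2 = ((3−1)/6)² = 0.111
te_Task 3 = (1 + 4·2 + 15)/6 = 24/6 = 4; σ²_Task 3 = ((15−1)/6)² = 5.444
te_Task 4 = (1 + 4·3 + 5)/6 = 18/6 = 3; σ²_Task 4 = ((5−1)/6)² = 0.444
te_Task 5 = (2 + 4·8 + 20)/6 = 54/6 = 9; σ²_Task 5 = ((20−2)/6)² = 9.000
te_Task 6 = (5 + 4·9 + 19)/6 = 60/6 = 10; σ²_Task 6 = ((19−5)/6)² = 5.444
te_Task 7 = (1 + 4·3 + 5)/6 = 18/6 = 3; σ²_Task 7 = ((5−1)/6)² = 0.444
te_Task 8 = (1 + 4·4 + 13)/6 = 30/6 = 5; σ²_Task 8 = ((13−1)/6)² = 4.000
te_Task 9 = (9 + 4·13 + 23)/6 = 84/6 = 14; σ²_Task 9 = ((23−9)/6)² = 5.444

Forward pass:
ES_Task 1 = 0; EF_Task 1 = 4
ES_Task 2 = 0; EF_Task 2 = 2
ES_Task 3 = 0; EF_Task 3 = 4
ES_Task 4 = 0; EF_Task 4 = 3
ES_Task 5 = 2; EF_Task 5 = 2+9 = 11
ES_Task 6 = 4; EF_Task 6 = 4+10 = 14
ES_Task 7 = 2; EF_Task 7 = 2+3 = 5
ES_Task 8 = 4; EF_Task 8 = 4+5 = 9
ES_Task 9 = max(EF_Task 3=4, EF_Task 4=3, EF_Task 5=11, EF_Task 6=14, EF_Task 7=5, EF_Task 8=9) = 14; EF_Task 9 = 14+14 = 28
Expected project duration μ = 28 hours. Critical path: Task 1 → Task 6 → Task 9.

Variance along critical path = 1.778 + 5.444 + 5.444 = 12.667
σ = √12.667 = 3.559 hours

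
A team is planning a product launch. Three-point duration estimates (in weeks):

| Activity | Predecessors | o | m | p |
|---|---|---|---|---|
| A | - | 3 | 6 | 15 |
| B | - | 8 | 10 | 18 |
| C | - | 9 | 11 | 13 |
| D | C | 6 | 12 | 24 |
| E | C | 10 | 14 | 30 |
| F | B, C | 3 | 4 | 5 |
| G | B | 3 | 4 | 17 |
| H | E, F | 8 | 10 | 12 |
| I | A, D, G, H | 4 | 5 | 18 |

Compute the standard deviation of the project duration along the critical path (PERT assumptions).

te_A = (3 + 4·6 + 15)/6 = 42/6 = 7; σ²_A = ((15−3)/6)² = 4.000
te_B = (8 + 4·10 + 18)/6 = 66/6 = 11; σ²_B = ((18−8)/6)² = 2.778
te_C = (9 + 4·11 + 13)/6 = 66/6 = 11; σ²_C = ((13−9)/6)² = 0.444
te_D = (6 + 4·12 + 24)/6 = 78/6 = 13; σ²_D = ((24−6)/6)² = 9.000
te_E = (10 + 4·14 + 30)/6 = 96/6 = 16; σ²_E = ((30−10)/6)² = 11.111
te_F = (3 + 4·4 + 5)/6 = 24/6 = 4; σ²_F = ((5−3)/6)² = 0.111
te_G = (3 + 4·4 + 17)/6 = 36/6 = 6; σ²_G = ((17−3)/6)² = 5.444
te_H = (8 + 4·10 + 12)/6 = 60/6 = 10; σ²_H = ((12−8)/6)² = 0.444
te_I = (4 + 4·5 + 18)/6 = 42/6 = 7; σ²_I = ((18−4)/6)² = 5.444

Forward pass:
ES_A = 0; EF_A = 7
ES_B = 0; EF_B = 11
ES_C = 0; EF_C = 11
ES_D = 11; EF_D = 11+13 = 24
ES_E = 11; EF_E = 11+16 = 27
ES_F = max(EF_B=11, EF_C=11) = 11; EF_F = 11+4 = 15
ES_G = 11; EF_G = 11+6 = 17
ES_H = max(EF_E=27, EF_F=15) = 27; EF_H = 27+10 = 37
ES_I = max(EF_A=7, EF_D=24, EF_G=17, EF_H=37) = 37; EF_I = 37+7 = 44
Expected project duration μ = 44 weeks. Critical path: C → E → H → I.

Variance along critical path = 0.444 + 11.111 + 0.444 + 5.444 = 17.444
σ = √17.444 = 4.177 weeks

4.18 weeks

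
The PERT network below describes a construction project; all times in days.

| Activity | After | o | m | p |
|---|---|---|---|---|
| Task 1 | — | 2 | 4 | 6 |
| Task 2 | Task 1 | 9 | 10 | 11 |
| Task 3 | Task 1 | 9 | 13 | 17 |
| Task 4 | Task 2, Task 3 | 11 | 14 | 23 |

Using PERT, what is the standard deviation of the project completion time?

2.49 days

te_Task 1 = (2 + 4·4 + 6)/6 = 24/6 = 4; σ²_Task 1 = ((6−2)/6)² = 0.444
te_Task 2 = (9 + 4·10 + 11)/6 = 60/6 = 10; σ²_Task 2 = ((11−9)/6)² = 0.111
te_Task 3 = (9 + 4·13 + 17)/6 = 78/6 = 13; σ²_Task 3 = ((17−9)/6)² = 1.778
te_Task 4 = (11 + 4·14 + 23)/6 = 90/6 = 15; σ²_Task 4 = ((23−11)/6)² = 4.000

Forward pass:
ES_Task 1 = 0; EF_Task 1 = 4
ES_Task 2 = 4; EF_Task 2 = 4+10 = 14
ES_Task 3 = 4; EF_Task 3 = 4+13 = 17
ES_Task 4 = max(EF_Task 2=14, EF_Task 3=17) = 17; EF_Task 4 = 17+15 = 32
Expected project duration μ = 32 days. Critical path: Task 1 → Task 3 → Task 4.

Variance along critical path = 0.444 + 1.778 + 4.000 = 6.222
σ = √6.222 = 2.494 days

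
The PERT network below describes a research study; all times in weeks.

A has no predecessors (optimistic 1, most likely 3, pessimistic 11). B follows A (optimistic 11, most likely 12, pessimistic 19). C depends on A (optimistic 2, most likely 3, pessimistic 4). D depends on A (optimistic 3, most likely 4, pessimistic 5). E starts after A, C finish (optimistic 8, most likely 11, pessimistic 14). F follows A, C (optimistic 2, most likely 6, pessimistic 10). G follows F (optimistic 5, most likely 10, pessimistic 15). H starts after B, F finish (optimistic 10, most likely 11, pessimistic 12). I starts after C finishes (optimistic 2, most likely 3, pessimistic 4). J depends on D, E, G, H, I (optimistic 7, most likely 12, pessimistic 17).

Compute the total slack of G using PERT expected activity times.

5 weeks

te_A = (1 + 4·3 + 11)/6 = 24/6 = 4
te_B = (11 + 4·12 + 19)/6 = 78/6 = 13
te_C = (2 + 4·3 + 4)/6 = 18/6 = 3
te_D = (3 + 4·4 + 5)/6 = 24/6 = 4
te_E = (8 + 4·11 + 14)/6 = 66/6 = 11
te_F = (2 + 4·6 + 10)/6 = 36/6 = 6
te_G = (5 + 4·10 + 15)/6 = 60/6 = 10
te_H = (10 + 4·11 + 12)/6 = 66/6 = 11
te_I = (2 + 4·3 + 4)/6 = 18/6 = 3
te_J = (7 + 4·12 + 17)/6 = 72/6 = 12

Forward pass:
ES_A = 0; EF_A = 4
ES_B = 4; EF_B = 4+13 = 17
ES_C = 4; EF_C = 4+3 = 7
ES_D = 4; EF_D = 4+4 = 8
ES_E = max(EF_A=4, EF_C=7) = 7; EF_E = 7+11 = 18
ES_F = max(EF_A=4, EF_C=7) = 7; EF_F = 7+6 = 13
ES_G = 13; EF_G = 13+10 = 23
ES_H = max(EF_B=17, EF_F=13) = 17; EF_H = 17+11 = 28
ES_I = 7; EF_I = 7+3 = 10
ES_J = max(EF_D=8, EF_E=18, EF_G=23, EF_H=28, EF_I=10) = 28; EF_J = 28+12 = 40
Expected project duration μ = 40 weeks. Critical path: A → B → H → J.

Backward pass:
LF_J = 40; LS_J = 40−12 = 28
LF_I = LS_J = 28; LS_I = 28−3 = 25
LF_H = LS_J = 28; LS_H = 28−11 = 17
LF_G = LS_J = 28; LS_G = 28−10 = 18
LF_F = min(LS_G=18, LS_H=17) = 17; LS_F = 17−6 = 11
LF_E = LS_J = 28; LS_E = 28−11 = 17
LF_D = LS_J = 28; LS_D = 28−4 = 24
LF_C = min(LS_E=17, LS_F=11, LS_I=25) = 11; LS_C = 11−3 = 8
LF_B = LS_H = 17; LS_B = 17−13 = 4
LF_A = min(LS_B=4, LS_C=8, LS_D=24, LS_E=17, LS_F=11) = 4; LS_A = 4−4 = 0
Slack_G = LS_G − ES_G = 18 − 13 = 5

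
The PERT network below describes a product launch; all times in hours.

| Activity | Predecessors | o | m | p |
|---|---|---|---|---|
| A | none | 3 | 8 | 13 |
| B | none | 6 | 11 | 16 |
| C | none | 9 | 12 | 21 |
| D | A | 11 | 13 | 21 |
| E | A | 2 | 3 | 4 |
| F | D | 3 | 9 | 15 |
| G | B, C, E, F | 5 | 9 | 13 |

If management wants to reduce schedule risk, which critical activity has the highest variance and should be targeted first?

F

te_A = (3 + 4·8 + 13)/6 = 48/6 = 8; σ²_A = ((13−3)/6)² = 2.778
te_B = (6 + 4·11 + 16)/6 = 66/6 = 11; σ²_B = ((16−6)/6)² = 2.778
te_C = (9 + 4·12 + 21)/6 = 78/6 = 13; σ²_C = ((21−9)/6)² = 4.000
te_D = (11 + 4·13 + 21)/6 = 84/6 = 14; σ²_D = ((21−11)/6)² = 2.778
te_E = (2 + 4·3 + 4)/6 = 18/6 = 3; σ²_E = ((4−2)/6)² = 0.111
te_F = (3 + 4·9 + 15)/6 = 54/6 = 9; σ²_F = ((15−3)/6)² = 4.000
te_G = (5 + 4·9 + 13)/6 = 54/6 = 9; σ²_G = ((13−5)/6)² = 1.778

Forward pass:
ES_A = 0; EF_A = 8
ES_B = 0; EF_B = 11
ES_C = 0; EF_C = 13
ES_D = 8; EF_D = 8+14 = 22
ES_E = 8; EF_E = 8+3 = 11
ES_F = 22; EF_F = 22+9 = 31
ES_G = max(EF_B=11, EF_C=13, EF_E=11, EF_F=31) = 31; EF_G = 31+9 = 40
Expected project duration μ = 40 hours. Critical path: A → D → F → G.

Variances on critical path: σ²_A=2.778, σ²_D=2.778, σ²_F=4.000, σ²_G=1.778.
Largest is σ²_F = 4.000.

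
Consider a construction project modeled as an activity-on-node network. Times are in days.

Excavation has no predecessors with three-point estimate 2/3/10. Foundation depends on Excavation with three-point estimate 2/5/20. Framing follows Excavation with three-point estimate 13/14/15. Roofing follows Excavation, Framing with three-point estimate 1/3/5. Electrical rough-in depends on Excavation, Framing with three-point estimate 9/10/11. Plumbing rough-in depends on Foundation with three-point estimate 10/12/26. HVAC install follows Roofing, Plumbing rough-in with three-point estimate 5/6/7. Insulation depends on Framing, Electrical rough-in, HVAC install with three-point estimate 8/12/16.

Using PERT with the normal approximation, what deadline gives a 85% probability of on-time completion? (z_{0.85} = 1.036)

te_Excavation = (2 + 4·3 + 10)/6 = 24/6 = 4; σ²_Excavation = ((10−2)/6)² = 1.778
te_Foundation = (2 + 4·5 + 20)/6 = 42/6 = 7; σ²_Foundation = ((20−2)/6)² = 9.000
te_Framing = (13 + 4·14 + 15)/6 = 84/6 = 14; σ²_Framing = ((15−13)/6)² = 0.111
te_Roofing = (1 + 4·3 + 5)/6 = 18/6 = 3; σ²_Roofing = ((5−1)/6)² = 0.444
te_Electrical rough-in = (9 + 4·10 + 11)/6 = 60/6 = 10; σ²_Electrical rough-in = ((11−9)/6)² = 0.111
te_Plumbing rough-in = (10 + 4·12 + 26)/6 = 84/6 = 14; σ²_Plumbing rough-in = ((26−10)/6)² = 7.111
te_HVAC install = (5 + 4·6 + 7)/6 = 36/6 = 6; σ²_HVAC install = ((7−5)/6)² = 0.111
te_Insulation = (8 + 4·12 + 16)/6 = 72/6 = 12; σ²_Insulation = ((16−8)/6)² = 1.778

Forward pass:
ES_Excavation = 0; EF_Excavation = 4
ES_Foundation = 4; EF_Foundation = 4+7 = 11
ES_Framing = 4; EF_Framing = 4+14 = 18
ES_Roofing = max(EF_Excavation=4, EF_Framing=18) = 18; EF_Roofing = 18+3 = 21
ES_Electrical rough-in = max(EF_Excavation=4, EF_Framing=18) = 18; EF_Electrical rough-in = 18+10 = 28
ES_Plumbing rough-in = 11; EF_Plumbing rough-in = 11+14 = 25
ES_HVAC install = max(EF_Roofing=21, EF_Plumbing rough-in=25) = 25; EF_HVAC install = 25+6 = 31
ES_Insulation = max(EF_Framing=18, EF_Electrical rough-in=28, EF_HVAC install=31) = 31; EF_Insulation = 31+12 = 43
Expected project duration μ = 43 days. Critical path: Excavation → Foundation → Plumbing rough-in → HVAC install → Insulation.

Variance along critical path = 1.778 + 9.000 + 7.111 + 0.111 + 1.778 = 19.778; σ = 4.447 days.
D = μ + z·σ = 43 + 1.036·4.447 = 47.6 days

47.6 days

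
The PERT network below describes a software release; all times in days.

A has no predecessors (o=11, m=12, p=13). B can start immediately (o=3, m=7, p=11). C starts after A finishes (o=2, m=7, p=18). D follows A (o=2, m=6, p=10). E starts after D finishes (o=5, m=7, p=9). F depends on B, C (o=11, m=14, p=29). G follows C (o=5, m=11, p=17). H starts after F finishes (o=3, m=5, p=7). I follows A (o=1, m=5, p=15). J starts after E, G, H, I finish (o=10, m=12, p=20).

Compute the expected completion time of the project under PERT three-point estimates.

54 days

te_A = (11 + 4·12 + 13)/6 = 72/6 = 12
te_B = (3 + 4·7 + 11)/6 = 42/6 = 7
te_C = (2 + 4·7 + 18)/6 = 48/6 = 8
te_D = (2 + 4·6 + 10)/6 = 36/6 = 6
te_E = (5 + 4·7 + 9)/6 = 42/6 = 7
te_F = (11 + 4·14 + 29)/6 = 96/6 = 16
te_G = (5 + 4·11 + 17)/6 = 66/6 = 11
te_H = (3 + 4·5 + 7)/6 = 30/6 = 5
te_I = (1 + 4·5 + 15)/6 = 36/6 = 6
te_J = (10 + 4·12 + 20)/6 = 78/6 = 13

Forward pass:
ES_A = 0; EF_A = 12
ES_B = 0; EF_B = 7
ES_C = 12; EF_C = 12+8 = 20
ES_D = 12; EF_D = 12+6 = 18
ES_E = 18; EF_E = 18+7 = 25
ES_F = max(EF_B=7, EF_C=20) = 20; EF_F = 20+16 = 36
ES_G = 20; EF_G = 20+11 = 31
ES_H = 36; EF_H = 36+5 = 41
ES_I = 12; EF_I = 12+6 = 18
ES_J = max(EF_E=25, EF_G=31, EF_H=41, EF_I=18) = 41; EF_J = 41+13 = 54
Expected project duration μ = 54 days. Critical path: A → C → F → H → J.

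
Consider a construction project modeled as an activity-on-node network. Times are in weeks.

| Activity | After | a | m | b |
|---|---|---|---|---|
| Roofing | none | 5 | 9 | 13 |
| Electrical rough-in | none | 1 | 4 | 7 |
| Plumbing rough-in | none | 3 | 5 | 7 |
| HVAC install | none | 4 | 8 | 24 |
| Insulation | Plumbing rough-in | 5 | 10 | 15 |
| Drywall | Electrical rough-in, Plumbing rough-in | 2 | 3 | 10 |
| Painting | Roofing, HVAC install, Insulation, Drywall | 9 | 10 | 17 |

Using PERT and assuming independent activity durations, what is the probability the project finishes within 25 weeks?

te_Roofing = (5 + 4·9 + 13)/6 = 54/6 = 9; σ²_Roofing = ((13−5)/6)² = 1.778
te_Electrical rough-in = (1 + 4·4 + 7)/6 = 24/6 = 4; σ²_Electrical rough-in = ((7−1)/6)² = 1.000
te_Plumbing rough-in = (3 + 4·5 + 7)/6 = 30/6 = 5; σ²_Plumbing rough-in = ((7−3)/6)² = 0.444
te_HVAC install = (4 + 4·8 + 24)/6 = 60/6 = 10; σ²_HVAC install = ((24−4)/6)² = 11.111
te_Insulation = (5 + 4·10 + 15)/6 = 60/6 = 10; σ²_Insulation = ((15−5)/6)² = 2.778
te_Drywall = (2 + 4·3 + 10)/6 = 24/6 = 4; σ²_Drywall = ((10−2)/6)² = 1.778
te_Painting = (9 + 4·10 + 17)/6 = 66/6 = 11; σ²_Painting = ((17−9)/6)² = 1.778

Forward pass:
ES_Roofing = 0; EF_Roofing = 9
ES_Electrical rough-in = 0; EF_Electrical rough-in = 4
ES_Plumbing rough-in = 0; EF_Plumbing rough-in = 5
ES_HVAC install = 0; EF_HVAC install = 10
ES_Insulation = 5; EF_Insulation = 5+10 = 15
ES_Drywall = max(EF_Electrical rough-in=4, EF_Plumbing rough-in=5) = 5; EF_Drywall = 5+4 = 9
ES_Painting = max(EF_Roofing=9, EF_HVAC install=10, EF_Insulation=15, EF_Drywall=9) = 15; EF_Painting = 15+11 = 26
Expected project duration μ = 26 weeks. Critical path: Plumbing rough-in → Insulation → Painting.

Variance along critical path = 0.444 + 2.778 + 1.778 = 5.000; σ = √5.000 = 2.236 weeks.
Z = (25 − 26) / 2.236 = -0.447
P(T ≤ 25) = Φ(-0.447) ≈ 0.327

0.327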